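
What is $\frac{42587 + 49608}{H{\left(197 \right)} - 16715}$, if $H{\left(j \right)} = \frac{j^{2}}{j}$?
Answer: $- \frac{92195}{16518} \approx -5.5815$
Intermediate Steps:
$H{\left(j \right)} = j$
$\frac{42587 + 49608}{H{\left(197 \right)} - 16715} = \frac{42587 + 49608}{197 - 16715} = \frac{92195}{-16518} = 92195 \left(- \frac{1}{16518}\right) = - \frac{92195}{16518}$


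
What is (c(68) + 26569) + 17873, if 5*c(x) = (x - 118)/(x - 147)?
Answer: 3510928/79 ≈ 44442.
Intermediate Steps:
c(x) = (-118 + x)/(5*(-147 + x)) (c(x) = ((x - 118)/(x - 147))/5 = ((-118 + x)/(-147 + x))/5 = (-118 + x)/(5*(-147 + x)))
(c(68) + 26569) + 17873 = ((-118 + 68)/(5*(-147 + 68)) + 26569) + 17873 = ((⅕)*(-50)/(-79) + 26569) + 17873 = ((⅕)*(-1/79)*(-50) + 26569) + 17873 = (10/79 + 26569) + 17873 = 2098961/79 + 17873 = 3510928/79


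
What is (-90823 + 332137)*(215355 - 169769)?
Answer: 11000540004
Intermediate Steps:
(-90823 + 332137)*(215355 - 169769) = 241314*45586 = 11000540004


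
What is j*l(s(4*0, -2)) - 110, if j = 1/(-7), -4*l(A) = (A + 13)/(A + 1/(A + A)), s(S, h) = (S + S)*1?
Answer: -110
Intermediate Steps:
s(S, h) = 2*S (s(S, h) = (2*S)*1 = 2*S)
l(A) = -(13 + A)/(4*(A + 1/(2*A))) (l(A) = -(A + 13)/(4*(A + 1/(A + A))) = -(13 + A)/(4*(A + 1/(2*A))))
j = -⅐ ≈ -0.14286
j*l(s(4*0, -2)) - 110 = -(-1)*2*(4*0)*(13 + 2*(4*0))/(7*(2 + 4*(2*(4*0))²)) - 110 = -(-1)*2*0*(13 + 2*0)/(7*(2 + 4*(2*0)²)) - 110 = -(-1)*0*(13 + 0)/(7*(2 + 4*0²)) - 110 = -(-1)*0*13/(7*(2 + 4*0)) - 110 = -(-1)*0*13/(7*(2 + 0)) - 110 = -(-1)*0*13/(7*2) - 110 = -⅐*0 - 110 = 0 - 110 = -110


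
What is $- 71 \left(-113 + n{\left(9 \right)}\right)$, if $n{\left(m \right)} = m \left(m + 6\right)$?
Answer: $-1562$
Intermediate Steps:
$n{\left(m \right)} = m \left(6 + m\right)$
$- 71 \left(-113 + n{\left(9 \right)}\right) = - 71 \left(-113 + 9 \left(6 + 9\right)\right) = - 71 \left(-113 + 9 \cdot 15\right) = - 71 \left(-113 + 135\right) = \left(-71\right) 22 = -1562$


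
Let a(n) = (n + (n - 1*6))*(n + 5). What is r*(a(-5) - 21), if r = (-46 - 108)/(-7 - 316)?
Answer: -3234/323 ≈ -10.012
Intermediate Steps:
a(n) = (-6 + 2*n)*(5 + n) (a(n) = (n + (n - 6))*(5 + n) = (n + (-6 + n))*(5 + n) = (-6 + 2*n)*(5 + n))
r = 154/323 (r = -154/(-323) = -154*(-1/323) = 154/323 ≈ 0.47678)
r*(a(-5) - 21) = 154*((-30 + 2*(-5)**2 + 4*(-5)) - 21)/323 = 154*((-30 + 2*25 - 20) - 21)/323 = 154*((-30 + 50 - 20) - 21)/323 = 154*(0 - 21)/323 = (154/323)*(-21) = -3234/323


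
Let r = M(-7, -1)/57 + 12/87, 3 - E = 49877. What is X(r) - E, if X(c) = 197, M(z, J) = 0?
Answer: 50071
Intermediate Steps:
E = -49874 (E = 3 - 1*49877 = 3 - 49877 = -49874)
r = 4/29 (r = 0/57 + 12/87 = 0*(1/57) + 12*(1/87) = 0 + 4/29 = 4/29 ≈ 0.13793)
X(r) - E = 197 - 1*(-49874) = 197 + 49874 = 50071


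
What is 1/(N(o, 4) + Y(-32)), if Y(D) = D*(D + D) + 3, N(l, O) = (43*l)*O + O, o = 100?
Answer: 1/19255 ≈ 5.1935e-5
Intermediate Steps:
N(l, O) = O + 43*O*l (N(l, O) = 43*O*l + O = O + 43*O*l)
Y(D) = 3 + 2*D² (Y(D) = D*(2*D) + 3 = 2*D² + 3 = 3 + 2*D²)
1/(N(o, 4) + Y(-32)) = 1/(4*(1 + 43*100) + (3 + 2*(-32)²)) = 1/(4*(1 + 4300) + (3 + 2*1024)) = 1/(4*4301 + (3 + 2048)) = 1/(17204 + 2051) = 1/19255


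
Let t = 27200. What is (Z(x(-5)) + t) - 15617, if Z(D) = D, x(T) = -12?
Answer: 11571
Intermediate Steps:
(Z(x(-5)) + t) - 15617 = (-12 + 27200) - 15617 = 27188 - 15617 = 11571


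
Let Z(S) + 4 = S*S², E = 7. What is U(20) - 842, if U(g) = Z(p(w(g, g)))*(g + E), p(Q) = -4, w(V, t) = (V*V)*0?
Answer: -2678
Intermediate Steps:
w(V, t) = 0 (w(V, t) = V²*0 = 0)
Z(S) = -4 + S³ (Z(S) = -4 + S*S² = -4 + S³)
U(g) = -476 - 68*g (U(g) = (-4 + (-4)³)*(g + 7) = (-4 - 64)*(7 + g) = -68*(7 + g) = -476 - 68*g)
U(20) - 842 = (-476 - 68*20) - 842 = (-476 - 1360) - 842 = -1836 - 842 = -2678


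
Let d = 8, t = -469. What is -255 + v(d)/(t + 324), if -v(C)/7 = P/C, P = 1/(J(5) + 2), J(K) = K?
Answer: -295799/1160 ≈ -255.00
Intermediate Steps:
P = ⅐ (P = 1/(5 + 2) = 1/7 = ⅐ ≈ 0.14286)
v(C) = -1/C
-255 + v(d)/(t + 324) = -255 + (-1/8)/(-469 + 324) = -255 - 1*⅛/(-145) = -255 - ⅛*(-1/145) = -255 + 1/1160 = -295799/1160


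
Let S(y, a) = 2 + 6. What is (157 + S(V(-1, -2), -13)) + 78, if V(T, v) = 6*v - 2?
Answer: 243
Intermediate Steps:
V(T, v) = -2 + 6*v
S(y, a) = 8
(157 + S(V(-1, -2), -13)) + 78 = (157 + 8) + 78 = 165 + 78 = 243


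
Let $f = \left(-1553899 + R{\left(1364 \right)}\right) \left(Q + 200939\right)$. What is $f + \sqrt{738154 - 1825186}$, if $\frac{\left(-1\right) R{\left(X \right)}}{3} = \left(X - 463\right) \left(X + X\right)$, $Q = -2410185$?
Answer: $19723447957018 + 2 i \sqrt{271758} \approx 1.9723 \cdot 10^{13} + 1042.6 i$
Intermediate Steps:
$R{\left(X \right)} = - 6 X \left(-463 + X\right)$ ($R{\left(X \right)} = - 3 \left(X - 463\right) \left(X + X\right) = - 3 \left(-463 + X\right) 2 X = - 3 \cdot 2 X \left(-463 + X\right) = - 6 X \left(-463 + X\right)$)
$f = 19723447957018$ ($f = \left(-1553899 + 6 \cdot 1364 \left(463 - 1364\right)\right) \left(-2410185 + 200939\right) = \left(-1553899 + 6 \cdot 1364 \left(463 - 1364\right)\right) \left(-2209246\right) = \left(-1553899 + 6 \cdot 1364 \left(-901\right)\right) \left(-2209246\right) = \left(-1553899 - 7373784\right) \left(-2209246\right) = \left(-8927683\right) \left(-2209246\right) = 19723447957018$)
$f + \sqrt{738154 - 1825186} = 19723447957018 + \sqrt{738154 - 1825186} = 19723447957018 + \sqrt{-1087032} = 19723447957018 + 2 i \sqrt{271758}$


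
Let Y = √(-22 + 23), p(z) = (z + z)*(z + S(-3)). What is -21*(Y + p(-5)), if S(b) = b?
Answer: -1701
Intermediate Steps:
p(z) = 2*z*(-3 + z) (p(z) = (z + z)*(z - 3) = (2*z)*(-3 + z) = 2*z*(-3 + z))
Y = 1 (Y = √1 = 1)
-21*(Y + p(-5)) = -21*(1 + 2*(-5)*(-3 - 5)) = -21*(1 + 2*(-5)*(-8)) = -21*(1 + 80) = -21*81 = -1701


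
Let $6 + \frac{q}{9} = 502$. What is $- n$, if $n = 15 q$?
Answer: $-66960$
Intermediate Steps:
$q = 4464$ ($q = -54 + 9 \cdot 502 = -54 + 4518 = 4464$)
$n = 66960$ ($n = 15 \cdot 4464 = 66960$)
$- n = \left(-1\right) 66960 = -66960$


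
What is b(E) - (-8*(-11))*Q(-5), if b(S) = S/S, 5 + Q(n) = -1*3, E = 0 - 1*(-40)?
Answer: 705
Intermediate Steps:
E = 40 (E = 0 + 40 = 40)
Q(n) = -8 (Q(n) = -5 - 1*3 = -5 - 3 = -8)
b(S) = 1
b(E) - (-8*(-11))*Q(-5) = 1 - (-8*(-11))*(-8) = 1 - 88*(-8) = 1 - 1*(-704) = 1 + 704 = 705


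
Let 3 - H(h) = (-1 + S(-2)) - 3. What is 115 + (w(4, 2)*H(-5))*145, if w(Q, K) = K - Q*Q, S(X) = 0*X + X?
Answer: -18155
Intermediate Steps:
S(X) = X (S(X) = 0 + X = X)
w(Q, K) = K - Q**2
H(h) = 9 (H(h) = 3 - ((-1 - 2) - 3) = 3 - (-3 - 3) = 3 - 1*(-6) = 3 + 6 = 9)
115 + (w(4, 2)*H(-5))*145 = 115 + ((2 - 1*4**2)*9)*145 = 115 + ((2 - 1*16)*9)*145 = 115 + ((2 - 16)*9)*145 = 115 - 14*9*145 = 115 - 126*145 = 115 - 18270 = -18155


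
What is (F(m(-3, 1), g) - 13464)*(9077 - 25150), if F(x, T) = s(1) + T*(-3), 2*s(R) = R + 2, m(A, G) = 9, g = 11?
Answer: 433826343/2 ≈ 2.1691e+8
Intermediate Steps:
s(R) = 1 + R/2 (s(R) = (R + 2)/2 = (2 + R)/2 = 1 + R/2)
F(x, T) = 3/2 - 3*T (F(x, T) = (1 + (½)*1) + T*(-3) = (1 + ½) - 3*T = 3/2 - 3*T)
(F(m(-3, 1), g) - 13464)*(9077 - 25150) = ((3/2 - 3*11) - 13464)*(9077 - 25150) = ((3/2 - 33) - 13464)*(-16073) = (-63/2 - 13464)*(-16073) = -26991/2*(-16073) = 433826343/2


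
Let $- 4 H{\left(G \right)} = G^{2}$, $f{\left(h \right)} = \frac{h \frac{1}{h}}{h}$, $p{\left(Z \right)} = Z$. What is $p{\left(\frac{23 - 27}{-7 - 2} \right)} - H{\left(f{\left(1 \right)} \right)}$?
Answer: $\frac{25}{36} \approx 0.69444$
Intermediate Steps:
$f{\left(h \right)} = \frac{1}{h}$ ($f{\left(h \right)} = 1 \frac{1}{h} = \frac{1}{h}$)
$H{\left(G \right)} = - \frac{G^{2}}{4}$
$p{\left(\frac{23 - 27}{-7 - 2} \right)} - H{\left(f{\left(1 \right)} \right)} = \frac{23 - 27}{-7 - 2} - - \frac{\left(1^{-1}\right)^{2}}{4} = - \frac{4}{-9} - - \frac{1^{2}}{4} = \left(-4\right) \left(- \frac{1}{9}\right) - \left(- \frac{1}{4}\right) 1 = \frac{4}{9} - - \frac{1}{4} = \frac{4}{9} + \frac{1}{4} = \frac{25}{36}$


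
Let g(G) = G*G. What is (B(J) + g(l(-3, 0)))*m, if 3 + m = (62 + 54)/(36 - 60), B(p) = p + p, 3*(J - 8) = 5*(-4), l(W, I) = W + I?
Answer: -1645/18 ≈ -91.389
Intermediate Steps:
l(W, I) = I + W
J = 4/3 (J = 8 + (5*(-4))/3 = 8 + (⅓)*(-20) = 8 - 20/3 = 4/3 ≈ 1.3333)
B(p) = 2*p
g(G) = G²
m = -47/6 (m = -3 + (62 + 54)/(36 - 60) = -3 + 116/(-24) = -3 + 116*(-1/24) = -3 - 29/6 = -47/6 ≈ -7.8333)
(B(J) + g(l(-3, 0)))*m = (2*(4/3) + (0 - 3)²)*(-47/6) = (8/3 + (-3)²)*(-47/6) = (8/3 + 9)*(-47/6) = (35/3)*(-47/6) = -1645/18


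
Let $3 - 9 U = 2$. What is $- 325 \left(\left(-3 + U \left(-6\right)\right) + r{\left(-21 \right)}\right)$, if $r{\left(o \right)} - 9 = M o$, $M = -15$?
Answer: $- \frac{312325}{3} \approx -1.0411 \cdot 10^{5}$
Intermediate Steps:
$U = \frac{1}{9}$ ($U = \frac{1}{3} - \frac{2}{9} = \frac{1}{9} \approx 0.11111$)
$r{\left(o \right)} = 9 - 15 o$
$- 325 \left(\left(-3 + U \left(-6\right)\right) + r{\left(-21 \right)}\right) = - 325 \left(\left(-3 + \frac{1}{9} \left(-6\right)\right) + \left(9 - -315\right)\right) = - 325 \left(\left(-3 - \frac{2}{3}\right) + \left(9 + 315\right)\right) = - 325 \left(- \frac{11}{3} + 324\right) = \left(-325\right) \frac{961}{3} = - \frac{312325}{3}$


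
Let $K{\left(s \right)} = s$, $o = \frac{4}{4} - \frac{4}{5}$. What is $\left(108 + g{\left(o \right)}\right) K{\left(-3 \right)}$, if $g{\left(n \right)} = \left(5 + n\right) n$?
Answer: $- \frac{8178}{25} \approx -327.12$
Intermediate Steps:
$o = \frac{1}{5}$ ($o = 4 \cdot \frac{1}{4} - \frac{4}{5} = 1 - \frac{4}{5} = \frac{1}{5} \approx 0.2$)
$g{\left(n \right)} = n \left(5 + n\right)$
$\left(108 + g{\left(o \right)}\right) K{\left(-3 \right)} = \left(108 + \frac{5 + \frac{1}{5}}{5}\right) \left(-3\right) = \left(108 + \frac{1}{5} \cdot \frac{26}{5}\right) \left(-3\right) = \left(108 + \frac{26}{25}\right) \left(-3\right) = \frac{2726}{25} \left(-3\right) = - \frac{8178}{25}$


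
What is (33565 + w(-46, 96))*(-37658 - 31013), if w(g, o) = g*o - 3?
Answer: -2001484966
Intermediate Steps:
w(g, o) = -3 + g*o
(33565 + w(-46, 96))*(-37658 - 31013) = (33565 + (-3 - 46*96))*(-37658 - 31013) = (33565 + (-3 - 4416))*(-68671) = (33565 - 4419)*(-68671) = 29146*(-68671) = -2001484966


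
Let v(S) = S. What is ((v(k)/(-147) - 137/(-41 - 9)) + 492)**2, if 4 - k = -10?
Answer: 269752468129/1102500 ≈ 2.4467e+5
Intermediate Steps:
k = 14 (k = 4 - 1*(-10) = 4 + 10 = 14)
((v(k)/(-147) - 137/(-41 - 9)) + 492)**2 = ((14/(-147) - 137/(-41 - 9)) + 492)**2 = ((14*(-1/147) - 137/(-50)) + 492)**2 = ((-2/21 - 137*(-1/50)) + 492)**2 = ((-2/21 + 137/50) + 492)**2 = (2777/1050 + 492)**2 = (519377/1050)**2 = 269752468129/1102500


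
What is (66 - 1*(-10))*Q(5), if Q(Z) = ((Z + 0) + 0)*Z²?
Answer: 9500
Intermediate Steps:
Q(Z) = Z³ (Q(Z) = (Z + 0)*Z² = Z*Z² = Z³)
(66 - 1*(-10))*Q(5) = (66 - 1*(-10))*5³ = (66 + 10)*125 = 76*125 = 9500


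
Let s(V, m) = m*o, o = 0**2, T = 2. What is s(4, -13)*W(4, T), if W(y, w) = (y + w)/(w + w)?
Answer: 0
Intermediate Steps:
o = 0
W(y, w) = (w + y)/(2*w) (W(y, w) = (w + y)/((2*w)) = (w + y)*(1/(2*w)) = (w + y)/(2*w))
s(V, m) = 0 (s(V, m) = m*0 = 0)
s(4, -13)*W(4, T) = 0*((1/2)*(2 + 4)/2) = 0*((1/2)*(1/2)*6) = 0*(3/2) = 0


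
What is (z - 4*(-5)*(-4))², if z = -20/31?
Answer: 6250000/961 ≈ 6503.6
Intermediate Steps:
z = -20/31 (z = -20*1/31 = -20/31 ≈ -0.64516)
(z - 4*(-5)*(-4))² = (-20/31 - 4*(-5)*(-4))² = (-20/31 + 20*(-4))² = (-20/31 - 80)² = (-2500/31)² = 6250000/961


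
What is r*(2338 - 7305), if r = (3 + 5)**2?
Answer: -317888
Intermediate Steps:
r = 64 (r = 8**2 = 64)
r*(2338 - 7305) = 64*(2338 - 7305) = 64*(-4967) = -317888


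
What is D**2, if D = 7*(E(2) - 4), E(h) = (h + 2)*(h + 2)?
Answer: 7056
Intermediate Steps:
E(h) = (2 + h)**2 (E(h) = (2 + h)*(2 + h) = (2 + h)**2)
D = 84 (D = 7*((2 + 2)**2 - 4) = 7*(4**2 - 4) = 7*(16 - 4) = 7*12 = 84)
D**2 = 84**2 = 7056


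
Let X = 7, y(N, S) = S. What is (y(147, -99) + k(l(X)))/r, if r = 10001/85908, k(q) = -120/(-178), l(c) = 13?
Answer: -751780908/890089 ≈ -844.61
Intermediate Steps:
k(q) = 60/89 (k(q) = -120*(-1/178) = 60/89)
r = 10001/85908 (r = 10001*(1/85908) = 10001/85908 ≈ 0.11642)
(y(147, -99) + k(l(X)))/r = (-99 + 60/89)/(10001/85908) = -8751/89*85908/10001 = -751780908/890089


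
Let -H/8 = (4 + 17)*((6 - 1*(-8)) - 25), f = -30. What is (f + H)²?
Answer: 3305124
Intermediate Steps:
H = 1848 (H = -8*(4 + 17)*((6 - 1*(-8)) - 25) = -168*((6 + 8) - 25) = -168*(14 - 25) = -168*(-11) = -8*(-231) = 1848)
(f + H)² = (-30 + 1848)² = 1818² = 3305124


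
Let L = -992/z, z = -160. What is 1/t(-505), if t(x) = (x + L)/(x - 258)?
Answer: 3815/2494 ≈ 1.5297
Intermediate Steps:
L = 31/5 (L = -992/(-160) = -992*(-1/160) = 31/5 ≈ 6.2000)
t(x) = (31/5 + x)/(-258 + x) (t(x) = (x + 31/5)/(x - 258) = (31/5 + x)/(-258 + x))
1/t(-505) = 1/((31/5 - 505)/(-258 - 505)) = 1/(-2494/5/(-763)) = 1/(-1/763*(-2494/5)) = 1/(2494/3815) = 3815/2494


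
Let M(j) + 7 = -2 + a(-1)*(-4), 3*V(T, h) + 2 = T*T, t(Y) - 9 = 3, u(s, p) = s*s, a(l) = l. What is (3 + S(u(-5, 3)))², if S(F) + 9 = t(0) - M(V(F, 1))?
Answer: 121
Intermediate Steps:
u(s, p) = s²
t(Y) = 12 (t(Y) = 9 + 3 = 12)
V(T, h) = -⅔ + T²/3 (V(T, h) = -⅔ + (T*T)/3 = -⅔ + T²/3)
M(j) = -5 (M(j) = -7 + (-2 - 1*(-4)) = -7 + (-2 + 4) = -7 + 2 = -5)
S(F) = 8 (S(F) = -9 + (12 - 1*(-5)) = -9 + (12 + 5) = -9 + 17 = 8)
(3 + S(u(-5, 3)))² = (3 + 8)² = 11² = 121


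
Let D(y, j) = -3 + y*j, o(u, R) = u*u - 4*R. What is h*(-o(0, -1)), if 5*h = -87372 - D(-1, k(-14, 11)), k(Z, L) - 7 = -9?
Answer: 349484/5 ≈ 69897.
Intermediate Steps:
o(u, R) = u**2 - 4*R
k(Z, L) = -2 (k(Z, L) = 7 - 9 = -2)
D(y, j) = -3 + j*y
h = -87371/5 (h = (-87372 - (-3 - 2*(-1)))/5 = (-87372 - (-3 + 2))/5 = (-87372 - 1*(-1))/5 = (-87372 + 1)/5 = (1/5)*(-87371) = -87371/5 ≈ -17474.)
h*(-o(0, -1)) = -(-87371)*(0**2 - 4*(-1))/5 = -(-87371)*(0 + 4)/5 = -(-87371)*4/5 = -87371/5*(-4) = 349484/5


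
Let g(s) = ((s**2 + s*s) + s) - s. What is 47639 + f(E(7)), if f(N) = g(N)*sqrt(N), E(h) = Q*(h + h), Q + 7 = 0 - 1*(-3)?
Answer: 47639 + 12544*I*sqrt(14) ≈ 47639.0 + 46935.0*I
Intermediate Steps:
g(s) = 2*s**2 (g(s) = ((s**2 + s**2) + s) - s = (2*s**2 + s) - s = (s + 2*s**2) - s = 2*s**2)
Q = -4 (Q = -7 + (0 - 1*(-3)) = -7 + (0 + 3) = -7 + 3 = -4)
E(h) = -8*h (E(h) = -4*(h + h) = -8*h)
f(N) = 2*N**(5/2) (f(N) = (2*N**2)*sqrt(N) = 2*N**(5/2))
47639 + f(E(7)) = 47639 + 2*(-8*7)**(5/2) = 47639 + 2*(-56)**(5/2) = 47639 + 2*(6272*I*sqrt(14)) = 47639 + 12544*I*sqrt(14)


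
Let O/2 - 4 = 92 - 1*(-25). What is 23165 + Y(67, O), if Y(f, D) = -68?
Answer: 23097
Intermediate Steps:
O = 242 (O = 8 + 2*(92 - 1*(-25)) = 8 + 2*(92 + 25) = 8 + 2*117 = 8 + 234 = 242)
23165 + Y(67, O) = 23165 - 68 = 23097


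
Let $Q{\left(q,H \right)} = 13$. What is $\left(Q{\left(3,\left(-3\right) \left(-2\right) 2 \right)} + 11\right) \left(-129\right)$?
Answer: $-3096$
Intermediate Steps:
$\left(Q{\left(3,\left(-3\right) \left(-2\right) 2 \right)} + 11\right) \left(-129\right) = \left(13 + 11\right) \left(-129\right) = 24 \left(-129\right) = -3096$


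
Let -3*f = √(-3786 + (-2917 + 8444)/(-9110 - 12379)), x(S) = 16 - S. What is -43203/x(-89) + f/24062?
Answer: -14401/35 - I*√1748406949809/1551204954 ≈ -411.46 - 0.00085242*I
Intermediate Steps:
f = -I*√1748406949809/64467 (f = -√(-3786 + (-2917 + 8444)/(-9110 - 12379))/3 = -√(-3786 + 5527/(-21489))/3 = -√(-3786 + 5527*(-1/21489))/3 = -√(-3786 - 5527/21489)/3 = -I*√1748406949809/64467 ≈ -20.511*I)
-43203/x(-89) + f/24062 = -43203/(16 - 1*(-89)) - I*√1748406949809/64467/24062 = -43203/(16 + 89) - I*√1748406949809/64467*(1/24062) = -43203/105 - I*√1748406949809/1551204954 = -43203*1/105 - I*√1748406949809/1551204954 = -14401/35 - I*√1748406949809/1551204954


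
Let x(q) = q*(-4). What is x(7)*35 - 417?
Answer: -1397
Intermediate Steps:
x(q) = -4*q
x(7)*35 - 417 = -4*7*35 - 417 = -28*35 - 417 = -980 - 417 = -1397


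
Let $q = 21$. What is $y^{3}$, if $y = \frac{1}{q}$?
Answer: $\frac{1}{9261} \approx 0.00010798$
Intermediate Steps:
$y = \frac{1}{21} \approx 0.047619$
$y^{3} = \left(\frac{1}{21}\right)^{3} = \frac{1}{9261}$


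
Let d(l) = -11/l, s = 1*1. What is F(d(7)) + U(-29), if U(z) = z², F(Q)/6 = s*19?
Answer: 955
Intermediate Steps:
s = 1
F(Q) = 114 (F(Q) = 6*(1*19) = 6*19 = 114)
F(d(7)) + U(-29) = 114 + (-29)² = 114 + 841 = 955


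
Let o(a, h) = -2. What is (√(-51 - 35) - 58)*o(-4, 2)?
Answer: 116 - 2*I*√86 ≈ 116.0 - 18.547*I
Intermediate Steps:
(√(-51 - 35) - 58)*o(-4, 2) = (√(-51 - 35) - 58)*(-2) = (√(-86) - 58)*(-2) = (I*√86 - 58)*(-2) = (-58 + I*√86)*(-2) = 116 - 2*I*√86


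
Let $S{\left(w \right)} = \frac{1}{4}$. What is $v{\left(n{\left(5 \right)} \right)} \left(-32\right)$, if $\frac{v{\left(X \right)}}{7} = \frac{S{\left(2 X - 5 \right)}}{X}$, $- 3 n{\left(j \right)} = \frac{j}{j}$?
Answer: $168$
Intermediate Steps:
$S{\left(w \right)} = \frac{1}{4}$
$n{\left(j \right)} = - \frac{1}{3}$ ($n{\left(j \right)} = - \frac{j \frac{1}{j}}{3} = \left(- \frac{1}{3}\right) 1 = - \frac{1}{3}$)
$v{\left(X \right)} = \frac{7}{4 X}$ ($v{\left(X \right)} = 7 \frac{1}{4 X} = \frac{7}{4 X}$)
$v{\left(n{\left(5 \right)} \right)} \left(-32\right) = \frac{7}{4 \left(- \frac{1}{3}\right)} \left(-32\right) = \frac{7}{4} \left(-3\right) \left(-32\right) = \left(- \frac{21}{4}\right) \left(-32\right) = 168$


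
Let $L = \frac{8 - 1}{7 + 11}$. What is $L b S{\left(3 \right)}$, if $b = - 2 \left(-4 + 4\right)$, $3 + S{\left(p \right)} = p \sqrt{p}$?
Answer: $0$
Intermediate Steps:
$S{\left(p \right)} = -3 + p^{\frac{3}{2}}$ ($S{\left(p \right)} = -3 + p \sqrt{p} = -3 + p^{\frac{3}{2}}$)
$L = \frac{7}{18} \approx 0.38889$
$b = 0$ ($b = \left(-2\right) 0 = 0$)
$L b S{\left(3 \right)} = \frac{7}{18} \cdot 0 \left(-3 + 3^{\frac{3}{2}}\right) = 0 \left(-3 + 3 \sqrt{3}\right) = 0$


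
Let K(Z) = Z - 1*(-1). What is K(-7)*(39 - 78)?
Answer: 234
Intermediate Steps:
K(Z) = 1 + Z (K(Z) = Z + 1 = 1 + Z)
K(-7)*(39 - 78) = (1 - 7)*(39 - 78) = -6*(-39) = 234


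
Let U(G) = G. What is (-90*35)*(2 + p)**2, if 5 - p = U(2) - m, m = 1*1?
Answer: -113400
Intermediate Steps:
m = 1
p = 4 (p = 5 - (2 - 1*1) = 5 - (2 - 1) = 5 - 1*1 = 5 - 1 = 4)
(-90*35)*(2 + p)**2 = (-90*35)*(2 + 4)**2 = -3150*6**2 = -3150*36 = -113400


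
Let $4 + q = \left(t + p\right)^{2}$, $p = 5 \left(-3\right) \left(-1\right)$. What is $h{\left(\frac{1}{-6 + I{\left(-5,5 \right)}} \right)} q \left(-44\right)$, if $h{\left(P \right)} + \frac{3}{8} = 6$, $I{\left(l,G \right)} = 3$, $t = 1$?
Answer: $-62370$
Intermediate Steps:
$p = 15$ ($p = \left(-15\right) \left(-1\right) = 15$)
$h{\left(P \right)} = \frac{45}{8}$ ($h{\left(P \right)} = - \frac{3}{8} + 6 = \frac{45}{8}$)
$q = 252$ ($q = -4 + \left(1 + 15\right)^{2} = -4 + 16^{2} = -4 + 256 = 252$)
$h{\left(\frac{1}{-6 + I{\left(-5,5 \right)}} \right)} q \left(-44\right) = \frac{45}{8} \cdot 252 \left(-44\right) = \frac{2835}{2} \left(-44\right) = -62370$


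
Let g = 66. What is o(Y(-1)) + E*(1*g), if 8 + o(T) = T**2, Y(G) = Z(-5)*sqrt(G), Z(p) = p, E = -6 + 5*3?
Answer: 561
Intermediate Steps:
E = 9 (E = -6 + 15 = 9)
Y(G) = -5*sqrt(G)
o(T) = -8 + T**2
o(Y(-1)) + E*(1*g) = (-8 + (-5*I)**2) + 9*(1*66) = (-8 + (-5*I)**2) + 9*66 = (-8 - 25) + 594 = -33 + 594 = 561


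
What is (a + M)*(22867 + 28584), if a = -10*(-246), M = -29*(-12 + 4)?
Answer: 138506092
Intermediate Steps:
M = 232 (M = -29*(-8) = 232)
a = 2460
(a + M)*(22867 + 28584) = (2460 + 232)*(22867 + 28584) = 2692*51451 = 138506092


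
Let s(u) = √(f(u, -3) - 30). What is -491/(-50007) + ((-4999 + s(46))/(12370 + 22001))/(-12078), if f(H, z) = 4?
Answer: 68026752517/6919850943522 - I*√26/415132938 ≈ 0.0098307 - 1.2283e-8*I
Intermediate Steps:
s(u) = I*√26 (s(u) = √(4 - 30) = √(-26) = I*√26)
-491/(-50007) + ((-4999 + s(46))/(12370 + 22001))/(-12078) = -491/(-50007) + ((-4999 + I*√26)/(12370 + 22001))/(-12078) = -491*(-1/50007) + ((-4999 + I*√26)/34371)*(-1/12078) = 491/50007 + ((-4999 + I*√26)*(1/34371))*(-1/12078) = 491/50007 + (-4999/34371 + I*√26/34371)*(-1/12078) = 491/50007 + (4999/415132938 - I*√26/415132938) = 68026752517/6919850943522 - I*√26/415132938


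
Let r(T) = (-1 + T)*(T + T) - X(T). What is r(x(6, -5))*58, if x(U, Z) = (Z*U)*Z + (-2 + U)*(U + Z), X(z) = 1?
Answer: 2733134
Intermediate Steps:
x(U, Z) = U*Z² + (-2 + U)*(U + Z) (x(U, Z) = (U*Z)*Z + (-2 + U)*(U + Z) = U*Z² + (-2 + U)*(U + Z))
r(T) = -1 + 2*T*(-1 + T) (r(T) = (-1 + T)*(T + T) - 1*1 = (-1 + T)*(2*T) - 1 = 2*T*(-1 + T) - 1 = -1 + 2*T*(-1 + T))
r(x(6, -5))*58 = (-1 - 2*(6² - 2*6 - 2*(-5) + 6*(-5) + 6*(-5)²) + 2*(6² - 2*6 - 2*(-5) + 6*(-5) + 6*(-5)²)²)*58 = (-1 - 2*(36 - 12 + 10 - 30 + 6*25) + 2*(36 - 12 + 10 - 30 + 6*25)²)*58 = (-1 - 2*(36 - 12 + 10 - 30 + 150) + 2*(36 - 12 + 10 - 30 + 150)²)*58 = (-1 - 2*154 + 2*154²)*58 = (-1 - 308 + 2*23716)*58 = (-1 - 308 + 47432)*58 = 47123*58 = 2733134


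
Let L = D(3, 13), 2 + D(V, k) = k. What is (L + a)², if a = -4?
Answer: 49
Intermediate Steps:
D(V, k) = -2 + k
L = 11 (L = -2 + 13 = 11)
(L + a)² = (11 - 4)² = 7² = 49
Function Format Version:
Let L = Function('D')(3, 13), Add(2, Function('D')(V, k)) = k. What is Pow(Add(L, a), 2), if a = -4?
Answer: 49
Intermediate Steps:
Function('D')(V, k) = Add(-2, k)
L = 11 (L = Add(-2, 13) = 11)
Pow(Add(L, a), 2) = Pow(Add(11, -4), 2) = Pow(7, 2) = 49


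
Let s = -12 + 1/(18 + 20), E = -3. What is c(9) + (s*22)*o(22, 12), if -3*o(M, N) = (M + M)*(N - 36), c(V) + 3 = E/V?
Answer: -5285470/57 ≈ -92728.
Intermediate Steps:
c(V) = -3 - 3/V
s = -455/38 (s = -12 + 1/38 = -455/38 ≈ -11.974)
o(M, N) = -2*M*(-36 + N)/3 (o(M, N) = -(M + M)*(N - 36)/3 = -2*M*(-36 + N)/3)
c(9) + (s*22)*o(22, 12) = (-3 - 3/9) + (-455/38*22)*((⅔)*22*(36 - 1*12)) = (-3 - 3*⅑) - 10010*22*(36 - 12)/57 = (-3 - ⅓) - 10010*22*24/57 = -10/3 - 5005/19*352 = -10/3 - 1761760/19 = -5285470/57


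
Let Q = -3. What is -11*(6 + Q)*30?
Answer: -990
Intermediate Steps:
-11*(6 + Q)*30 = -11*(6 - 3)*30 = -33*30 = -990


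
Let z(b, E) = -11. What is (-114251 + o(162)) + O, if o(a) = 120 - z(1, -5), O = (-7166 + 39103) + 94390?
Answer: 12207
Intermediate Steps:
O = 126327 (O = 31937 + 94390 = 126327)
o(a) = 131 (o(a) = 120 - 1*(-11) = 120 + 11 = 131)
(-114251 + o(162)) + O = (-114251 + 131) + 126327 = -114120 + 126327 = 12207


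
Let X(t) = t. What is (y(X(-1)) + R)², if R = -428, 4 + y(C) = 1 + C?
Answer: 186624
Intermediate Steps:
y(C) = -3 + C (y(C) = -4 + (1 + C) = -3 + C)
(y(X(-1)) + R)² = ((-3 - 1) - 428)² = (-4 - 428)² = (-432)² = 186624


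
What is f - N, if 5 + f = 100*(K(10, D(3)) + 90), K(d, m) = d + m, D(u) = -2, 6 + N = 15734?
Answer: -5933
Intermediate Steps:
N = 15728 (N = -6 + 15734 = 15728)
f = 9795 (f = -5 + 100*((10 - 2) + 90) = -5 + 100*(8 + 90) = -5 + 100*98 = -5 + 9800 = 9795)
f - N = 9795 - 1*15728 = 9795 - 15728 = -5933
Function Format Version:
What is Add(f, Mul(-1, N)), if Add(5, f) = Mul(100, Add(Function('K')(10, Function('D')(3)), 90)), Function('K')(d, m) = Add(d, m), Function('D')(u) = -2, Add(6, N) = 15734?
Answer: -5933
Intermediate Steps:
N = 15728 (N = Add(-6, 15734) = 15728)
f = 9795 (f = Add(-5, Mul(100, Add(Add(10, -2), 90))) = Add(-5, Mul(100, Add(8, 90))) = Add(-5, Mul(100, 98)) = Add(-5, 9800) = 9795)
Add(f, Mul(-1, N)) = Add(9795, Mul(-1, 15728)) = Add(9795, -15728) = -5933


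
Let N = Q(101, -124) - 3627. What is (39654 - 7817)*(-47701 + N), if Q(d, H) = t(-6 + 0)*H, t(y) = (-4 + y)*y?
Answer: -1870996816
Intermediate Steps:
t(y) = y*(-4 + y)
Q(d, H) = 60*H (Q(d, H) = ((-6 + 0)*(-4 + (-6 + 0)))*H = (-6*(-4 - 6))*H = (-6*(-10))*H = 60*H)
N = -11067 (N = 60*(-124) - 3627 = -7440 - 3627 = -11067)
(39654 - 7817)*(-47701 + N) = (39654 - 7817)*(-47701 - 11067) = 31837*(-58768) = -1870996816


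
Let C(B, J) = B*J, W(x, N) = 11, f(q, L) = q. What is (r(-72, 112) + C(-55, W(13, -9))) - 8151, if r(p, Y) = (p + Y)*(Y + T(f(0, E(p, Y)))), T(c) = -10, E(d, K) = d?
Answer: -4676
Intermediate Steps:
r(p, Y) = (-10 + Y)*(Y + p) (r(p, Y) = (p + Y)*(Y - 10) = (Y + p)*(-10 + Y) = (-10 + Y)*(Y + p))
(r(-72, 112) + C(-55, W(13, -9))) - 8151 = ((112² - 10*112 - 10*(-72) + 112*(-72)) - 55*11) - 8151 = ((12544 - 1120 + 720 - 8064) - 605) - 8151 = (4080 - 605) - 8151 = 3475 - 8151 = -4676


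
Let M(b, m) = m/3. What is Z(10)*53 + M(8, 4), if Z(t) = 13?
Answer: 2071/3 ≈ 690.33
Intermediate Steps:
M(b, m) = m/3 (M(b, m) = m*(1/3) = m/3)
Z(10)*53 + M(8, 4) = 13*53 + (1/3)*4 = 689 + 4/3 = 2071/3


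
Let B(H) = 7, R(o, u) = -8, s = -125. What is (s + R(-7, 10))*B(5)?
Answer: -931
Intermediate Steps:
(s + R(-7, 10))*B(5) = (-125 - 8)*7 = -133*7 = -931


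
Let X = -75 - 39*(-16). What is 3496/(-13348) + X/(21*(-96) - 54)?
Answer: -404577/767510 ≈ -0.52713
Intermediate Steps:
X = 549 (X = -75 + 624 = 549)
3496/(-13348) + X/(21*(-96) - 54) = 3496/(-13348) + 549/(21*(-96) - 54) = 3496*(-1/13348) + 549/(-2016 - 54) = -874/3337 + 549/(-2070) = -874/3337 + 549*(-1/2070) = -874/3337 - 61/230 = -404577/767510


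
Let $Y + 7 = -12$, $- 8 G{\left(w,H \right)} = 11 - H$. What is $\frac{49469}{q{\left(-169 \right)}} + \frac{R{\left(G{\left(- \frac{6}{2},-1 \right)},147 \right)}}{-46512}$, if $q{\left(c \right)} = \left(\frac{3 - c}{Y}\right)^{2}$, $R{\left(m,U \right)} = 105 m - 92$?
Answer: $\frac{103829131177}{172001376} \approx 603.65$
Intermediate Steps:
$G{\left(w,H \right)} = - \frac{11}{8} + \frac{H}{8}$ ($G{\left(w,H \right)} = - \frac{11 - H}{8} = - \frac{11}{8} + \frac{H}{8}$)
$R{\left(m,U \right)} = -92 + 105 m$
$Y = -19$ ($Y = -7 - 12 = -19$)
$q{\left(c \right)} = \left(- \frac{3}{19} + \frac{c}{19}\right)^{2}$ ($q{\left(c \right)} = \left(\frac{3 - c}{-19}\right)^{2} = \left(\left(3 - c\right) \left(- \frac{1}{19}\right)\right)^{2} = \left(- \frac{3}{19} + \frac{c}{19}\right)^{2}$)
$\frac{49469}{q{\left(-169 \right)}} + \frac{R{\left(G{\left(- \frac{6}{2},-1 \right)},147 \right)}}{-46512} = \frac{49469}{\frac{1}{361} \left(-3 - 169\right)^{2}} + \frac{-92 + 105 \left(- \frac{11}{8} + \frac{1}{8} \left(-1\right)\right)}{-46512} = \frac{49469}{\frac{1}{361} \left(-172\right)^{2}} + \left(-92 + 105 \left(- \frac{11}{8} - \frac{1}{8}\right)\right) \left(- \frac{1}{46512}\right) = \frac{49469}{\frac{1}{361} \cdot 29584} + \left(-92 + 105 \left(- \frac{3}{2}\right)\right) \left(- \frac{1}{46512}\right) = \frac{49469}{\frac{29584}{361}} + \left(-92 - \frac{315}{2}\right) \left(- \frac{1}{46512}\right) = 49469 \cdot \frac{361}{29584} - - \frac{499}{93024} = \frac{17858309}{29584} + \frac{499}{93024} = \frac{103829131177}{172001376}$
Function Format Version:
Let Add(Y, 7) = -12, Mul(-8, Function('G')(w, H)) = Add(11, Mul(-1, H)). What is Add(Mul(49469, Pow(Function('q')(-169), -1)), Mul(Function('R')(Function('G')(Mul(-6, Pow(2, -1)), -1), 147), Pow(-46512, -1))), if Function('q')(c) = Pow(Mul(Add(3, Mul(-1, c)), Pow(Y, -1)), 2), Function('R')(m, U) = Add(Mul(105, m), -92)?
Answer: Rational(103829131177, 172001376) ≈ 603.65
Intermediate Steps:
Function('G')(w, H) = Add(Rational(-11, 8), Mul(Rational(1, 8), H)) (Function('G')(w, H) = Mul(Rational(-1, 8), Add(11, Mul(-1, H))) = Add(Rational(-11, 8), Mul(Rational(1, 8), H)))
Function('R')(m, U) = Add(-92, Mul(105, m))
Y = -19 (Y = Add(-7, -12) = -19)
Function('q')(c) = Pow(Add(Rational(-3, 19), Mul(Rational(1, 19), c)), 2) (Function('q')(c) = Pow(Mul(Add(3, Mul(-1, c)), Pow(-19, -1)), 2) = Pow(Mul(Add(3, Mul(-1, c)), Rational(-1, 19)), 2) = Pow(Add(Rational(-3, 19), Mul(Rational(1, 19), c)), 2))
Add(Mul(49469, Pow(Function('q')(-169), -1)), Mul(Function('R')(Function('G')(Mul(-6, Pow(2, -1)), -1), 147), Pow(-46512, -1))) = Add(Mul(49469, Pow(Mul(Rational(1, 361), Pow(Add(-3, -169), 2)), -1)), Mul(Add(-92, Mul(105, Add(Rational(-11, 8), Mul(Rational(1, 8), -1)))), Pow(-46512, -1))) = Add(Mul(49469, Pow(Mul(Rational(1, 361), Pow(-172, 2)), -1)), Mul(Add(-92, Mul(105, Add(Rational(-11, 8), Rational(-1, 8)))), Rational(-1, 46512))) = Add(Mul(49469, Pow(Mul(Rational(1, 361), 29584), -1)), Mul(Add(-92, Mul(105, Rational(-3, 2))), Rational(-1, 46512))) = Add(Mul(49469, Pow(Rational(29584, 361), -1)), Mul(Add(-92, Rational(-315, 2)), Rational(-1, 46512))) = Add(Mul(49469, Rational(361, 29584)), Mul(Rational(-499, 2), Rational(-1, 46512))) = Add(Rational(17858309, 29584), Rational(499, 93024)) = Rational(103829131177, 172001376)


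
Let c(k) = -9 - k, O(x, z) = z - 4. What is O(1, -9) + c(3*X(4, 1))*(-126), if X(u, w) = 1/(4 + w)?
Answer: 5983/5 ≈ 1196.6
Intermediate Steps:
O(x, z) = -4 + z
O(1, -9) + c(3*X(4, 1))*(-126) = (-4 - 9) + (-9 - 3/(4 + 1))*(-126) = -13 + (-9 - 3/5)*(-126) = -13 + (-9 - 1*⅗)*(-126) = -13 + (-9 - ⅗)*(-126) = -13 - 48/5*(-126) = -13 + 6048/5 = 5983/5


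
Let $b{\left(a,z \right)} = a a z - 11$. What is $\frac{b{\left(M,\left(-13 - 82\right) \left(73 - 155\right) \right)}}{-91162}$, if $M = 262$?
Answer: $- \frac{534736749}{91162} \approx -5865.8$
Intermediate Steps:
$b{\left(a,z \right)} = -11 + z a^{2}$ ($b{\left(a,z \right)} = a^{2} z - 11 = z a^{2} - 11 = -11 + z a^{2}$)
$\frac{b{\left(M,\left(-13 - 82\right) \left(73 - 155\right) \right)}}{-91162} = \frac{-11 + \left(-13 - 82\right) \left(73 - 155\right) 262^{2}}{-91162} = \left(-11 + \left(-95\right) \left(-82\right) 68644\right) \left(- \frac{1}{91162}\right) = \left(-11 + 7790 \cdot 68644\right) \left(- \frac{1}{91162}\right) = \left(-11 + 534736760\right) \left(- \frac{1}{91162}\right) = 534736749 \left(- \frac{1}{91162}\right) = - \frac{534736749}{91162}$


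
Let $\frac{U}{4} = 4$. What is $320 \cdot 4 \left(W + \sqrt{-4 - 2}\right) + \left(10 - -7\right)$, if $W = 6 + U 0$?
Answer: $7697 + 1280 i \sqrt{6} \approx 7697.0 + 3135.3 i$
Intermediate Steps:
$U = 16$ ($U = 4 \cdot 4 = 16$)
$W = 6$ ($W = 6 + 16 \cdot 0 = 6 + 0 = 6$)
$320 \cdot 4 \left(W + \sqrt{-4 - 2}\right) + \left(10 - -7\right) = 320 \cdot 4 \left(6 + \sqrt{-4 - 2}\right) + \left(10 - -7\right) = 320 \cdot 4 \left(6 + \sqrt{-6}\right) + \left(10 + 7\right) = 320 \cdot 4 \left(6 + i \sqrt{6}\right) + 17 = 320 \left(24 + 4 i \sqrt{6}\right) + 17 = \left(7680 + 1280 i \sqrt{6}\right) + 17 = 7697 + 1280 i \sqrt{6}$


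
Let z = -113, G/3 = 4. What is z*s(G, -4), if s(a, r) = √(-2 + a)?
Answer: -113*√10 ≈ -357.34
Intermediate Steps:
G = 12 (G = 3*4 = 12)
z*s(G, -4) = -113*√(-2 + 12) = -113*√10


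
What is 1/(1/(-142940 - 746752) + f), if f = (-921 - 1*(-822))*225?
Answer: -889692/19817889301 ≈ -4.4893e-5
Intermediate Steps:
f = -22275 (f = (-921 + 822)*225 = -99*225 = -22275)
1/(1/(-142940 - 746752) + f) = 1/(1/(-142940 - 746752) - 22275) = 1/(1/(-889692) - 22275) = 1/(-1/889692 - 22275) = 1/(-19817889301/889692) = -889692/19817889301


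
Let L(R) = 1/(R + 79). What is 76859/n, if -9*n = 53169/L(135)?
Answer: -230577/3792722 ≈ -0.060795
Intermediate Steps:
L(R) = 1/(79 + R)
n = -3792722/3 (n = -17723/(3*(1/(79 + 135))) = -17723/(3*(1/214)) = -17723/(3*1/214) = -17723*214/3 = -1/9*11378166 = -3792722/3 ≈ -1.2642e+6)
76859/n = 76859/(-3792722/3) = 76859*(-3/3792722) = -230577/3792722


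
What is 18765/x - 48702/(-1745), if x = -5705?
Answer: 49019997/1991045 ≈ 24.620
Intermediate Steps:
18765/x - 48702/(-1745) = 18765/(-5705) - 48702/(-1745) = 18765*(-1/5705) - 48702*(-1/1745) = -3753/1141 + 48702/1745 = 49019997/1991045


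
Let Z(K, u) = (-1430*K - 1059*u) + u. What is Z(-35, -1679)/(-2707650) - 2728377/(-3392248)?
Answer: 595889842457/4592510148600 ≈ 0.12975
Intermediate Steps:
Z(K, u) = -1430*K - 1058*u
Z(-35, -1679)/(-2707650) - 2728377/(-3392248) = (-1430*(-35) - 1058*(-1679))/(-2707650) - 2728377/(-3392248) = (50050 + 1776382)*(-1/2707650) - 2728377*(-1/3392248) = 1826432*(-1/2707650) + 2728377/3392248 = -913216/1353825 + 2728377/3392248 = 595889842457/4592510148600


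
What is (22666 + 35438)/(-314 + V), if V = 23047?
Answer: 58104/22733 ≈ 2.5559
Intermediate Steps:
(22666 + 35438)/(-314 + V) = (22666 + 35438)/(-314 + 23047) = 58104/22733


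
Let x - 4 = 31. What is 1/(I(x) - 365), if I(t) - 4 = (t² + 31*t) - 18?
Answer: 1/1931 ≈ 0.00051787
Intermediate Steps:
x = 35 (x = 4 + 31 = 35)
I(t) = -14 + t² + 31*t (I(t) = 4 + ((t² + 31*t) - 18) = 4 + (-18 + t² + 31*t) = -14 + t² + 31*t)
1/(I(x) - 365) = 1/((-14 + 35² + 31*35) - 365) = 1/((-14 + 1225 + 1085) - 365) = 1/(2296 - 365) = 1/1931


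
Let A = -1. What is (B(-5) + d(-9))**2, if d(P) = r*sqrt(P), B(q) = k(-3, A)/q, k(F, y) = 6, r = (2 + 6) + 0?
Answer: -14364/25 - 288*I/5 ≈ -574.56 - 57.6*I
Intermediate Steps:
r = 8 (r = 8 + 0 = 8)
B(q) = 6/q
d(P) = 8*sqrt(P)
(B(-5) + d(-9))**2 = (6/(-5) + 8*sqrt(-9))**2 = (6*(-1/5) + 8*(3*I))**2 = (-6/5 + 24*I)**2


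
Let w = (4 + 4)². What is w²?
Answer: 4096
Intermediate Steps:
w = 64 (w = 8² = 64)
w² = 64² = 4096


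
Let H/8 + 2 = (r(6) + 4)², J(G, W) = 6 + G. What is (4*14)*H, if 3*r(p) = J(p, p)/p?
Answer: 79744/9 ≈ 8860.4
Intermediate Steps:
r(p) = (6 + p)/(3*p) (r(p) = ((6 + p)/p)/3 = (6 + p)/(3*p))
H = 1424/9 (H = -16 + 8*((⅓)*(6 + 6)/6 + 4)² = -16 + 8*((⅓)*(⅙)*12 + 4)² = -16 + 8*(⅔ + 4)² = -16 + 8*(14/3)² = -16 + 8*(196/9) = -16 + 1568/9 = 1424/9 ≈ 158.22)
(4*14)*H = (4*14)*(1424/9) = 56*(1424/9) = 79744/9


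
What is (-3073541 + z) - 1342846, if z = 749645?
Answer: -3666742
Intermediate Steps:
(-3073541 + z) - 1342846 = (-3073541 + 749645) - 1342846 = -2323896 - 1342846 = -3666742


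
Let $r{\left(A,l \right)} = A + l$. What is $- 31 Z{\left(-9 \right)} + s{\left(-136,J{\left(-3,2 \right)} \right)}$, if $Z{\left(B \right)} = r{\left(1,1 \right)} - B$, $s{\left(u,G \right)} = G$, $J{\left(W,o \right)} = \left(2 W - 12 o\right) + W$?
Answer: $-374$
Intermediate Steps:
$J{\left(W,o \right)} = - 12 o + 3 W$ ($J{\left(W,o \right)} = \left(- 12 o + 2 W\right) + W = - 12 o + 3 W$)
$Z{\left(B \right)} = 2 - B$ ($Z{\left(B \right)} = \left(1 + 1\right) - B = 2 - B$)
$- 31 Z{\left(-9 \right)} + s{\left(-136,J{\left(-3,2 \right)} \right)} = - 31 \left(2 - -9\right) + \left(\left(-12\right) 2 + 3 \left(-3\right)\right) = - 31 \left(2 + 9\right) - 33 = \left(-31\right) 11 - 33 = -341 - 33 = -374$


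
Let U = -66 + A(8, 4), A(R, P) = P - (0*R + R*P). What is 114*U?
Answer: -10716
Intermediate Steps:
A(R, P) = P - P*R (A(R, P) = P - (0 + P*R) = P - P*R)
U = -94 (U = -66 + 4*(1 - 1*8) = -66 + 4*(1 - 8) = -66 + 4*(-7) = -66 - 28 = -94)
114*U = 114*(-94) = -10716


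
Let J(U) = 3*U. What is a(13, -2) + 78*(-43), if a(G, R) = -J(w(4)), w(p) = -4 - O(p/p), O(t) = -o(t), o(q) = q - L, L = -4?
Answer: -3357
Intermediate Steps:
o(q) = 4 + q (o(q) = q - 1*(-4) = q + 4 = 4 + q)
O(t) = -4 - t (O(t) = -(4 + t) = -4 - t)
w(p) = 1 (w(p) = -4 - (-4 - p/p) = -4 - (-4 - 1*1) = -4 - (-4 - 1) = -4 - 1*(-5) = -4 + 5 = 1)
a(G, R) = -3
a(13, -2) + 78*(-43) = -3 + 78*(-43) = -3 - 3354 = -3357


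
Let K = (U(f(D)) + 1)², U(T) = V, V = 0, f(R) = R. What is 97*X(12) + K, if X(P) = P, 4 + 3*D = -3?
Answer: 1165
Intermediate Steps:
D = -7/3 (D = -4/3 + (⅓)*(-3) = -4/3 - 1 = -7/3 ≈ -2.3333)
U(T) = 0
K = 1 (K = (0 + 1)² = 1² = 1)
97*X(12) + K = 97*12 + 1 = 1164 + 1 = 1165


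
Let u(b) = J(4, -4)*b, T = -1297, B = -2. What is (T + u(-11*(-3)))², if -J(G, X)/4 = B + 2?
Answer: 1682209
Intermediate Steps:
J(G, X) = 0 (J(G, X) = -4*(-2 + 2) = -4*0 = 0)
u(b) = 0 (u(b) = 0*b = 0)
(T + u(-11*(-3)))² = (-1297 + 0)² = (-1297)² = 1682209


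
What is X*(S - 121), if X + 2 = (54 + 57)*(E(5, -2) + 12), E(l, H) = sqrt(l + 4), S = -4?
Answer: -207875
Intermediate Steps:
E(l, H) = sqrt(4 + l)
X = 1663 (X = -2 + (54 + 57)*(sqrt(4 + 5) + 12) = -2 + 111*(sqrt(9) + 12) = -2 + 111*(3 + 12) = -2 + 111*15 = -2 + 1665 = 1663)
X*(S - 121) = 1663*(-4 - 121) = 1663*(-125) = -207875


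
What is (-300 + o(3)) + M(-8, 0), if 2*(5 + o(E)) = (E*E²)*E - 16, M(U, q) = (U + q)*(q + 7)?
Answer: -657/2 ≈ -328.50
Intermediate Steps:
M(U, q) = (7 + q)*(U + q) (M(U, q) = (U + q)*(7 + q) = (7 + q)*(U + q))
o(E) = -13 + E⁴/2 (o(E) = -5 + ((E*E²)*E - 16)/2 = -5 + (E³*E - 16)/2 = -5 + (E⁴ - 16)/2 = -5 + (-16 + E⁴)/2 = -5 + (-8 + E⁴/2) = -13 + E⁴/2)
(-300 + o(3)) + M(-8, 0) = (-300 + (-13 + (½)*3⁴)) + (0² + 7*(-8) + 7*0 - 8*0) = (-300 + (-13 + (½)*81)) + (0 - 56 + 0 + 0) = (-300 + (-13 + 81/2)) - 56 = (-300 + 55/2) - 56 = -545/2 - 56 = -657/2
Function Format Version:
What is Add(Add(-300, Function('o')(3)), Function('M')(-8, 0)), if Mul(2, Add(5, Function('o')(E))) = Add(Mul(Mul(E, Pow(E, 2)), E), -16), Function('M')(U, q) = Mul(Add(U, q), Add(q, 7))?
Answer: Rational(-657, 2) ≈ -328.50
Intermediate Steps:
Function('M')(U, q) = Mul(Add(7, q), Add(U, q)) (Function('M')(U, q) = Mul(Add(U, q), Add(7, q)) = Mul(Add(7, q), Add(U, q)))
Function('o')(E) = Add(-13, Mul(Rational(1, 2), Pow(E, 4))) (Function('o')(E) = Add(-5, Mul(Rational(1, 2), Add(Mul(Mul(E, Pow(E, 2)), E), -16))) = Add(-5, Mul(Rational(1, 2), Add(Mul(Pow(E, 3), E), -16))) = Add(-5, Mul(Rational(1, 2), Add(Pow(E, 4), -16))) = Add(-5, Mul(Rational(1, 2), Add(-16, Pow(E, 4)))) = Add(-5, Add(-8, Mul(Rational(1, 2), Pow(E, 4)))) = Add(-13, Mul(Rational(1, 2), Pow(E, 4))))
Add(Add(-300, Function('o')(3)), Function('M')(-8, 0)) = Add(Add(-300, Add(-13, Mul(Rational(1, 2), Pow(3, 4)))), Add(Pow(0, 2), Mul(7, -8), Mul(7, 0), Mul(-8, 0))) = Add(Add(-300, Add(-13, Mul(Rational(1, 2), 81))), Add(0, -56, 0, 0)) = Add(Add(-300, Add(-13, Rational(81, 2))), -56) = Add(Add(-300, Rational(55, 2)), -56) = Add(Rational(-545, 2), -56) = Rational(-657, 2)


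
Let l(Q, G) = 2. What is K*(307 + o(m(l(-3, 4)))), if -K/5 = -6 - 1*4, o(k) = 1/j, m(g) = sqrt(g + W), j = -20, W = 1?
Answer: 30695/2 ≈ 15348.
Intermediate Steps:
m(g) = sqrt(1 + g) (m(g) = sqrt(g + 1) = sqrt(1 + g))
o(k) = -1/20 (o(k) = 1/(-20) = -1/20)
K = 50 (K = -5*(-6 - 1*4) = -5*(-6 - 4) = -5*(-10) = 50)
K*(307 + o(m(l(-3, 4)))) = 50*(307 - 1/20) = 50*(6139/20) = 30695/2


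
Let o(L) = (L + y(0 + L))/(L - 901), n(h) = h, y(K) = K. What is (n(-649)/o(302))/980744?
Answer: 388751/592369376 ≈ 0.00065626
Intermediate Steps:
o(L) = 2*L/(-901 + L) (o(L) = (L + (0 + L))/(L - 901) = (L + L)/(-901 + L) = (2*L)/(-901 + L) = 2*L/(-901 + L))
(n(-649)/o(302))/980744 = -649/(2*302/(-901 + 302))/980744 = -649/(2*302/(-599))*(1/980744) = -649/(2*302*(-1/599))*(1/980744) = -649/(-604/599)*(1/980744) = -649*(-599/604)*(1/980744) = (388751/604)*(1/980744) = 388751/592369376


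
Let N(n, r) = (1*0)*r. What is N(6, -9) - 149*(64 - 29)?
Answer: -5215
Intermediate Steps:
N(n, r) = 0 (N(n, r) = 0*r = 0)
N(6, -9) - 149*(64 - 29) = 0 - 149*(64 - 29) = 0 - 149*35 = 0 - 5215 = -5215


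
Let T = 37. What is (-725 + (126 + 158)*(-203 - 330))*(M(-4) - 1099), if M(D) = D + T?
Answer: 162135402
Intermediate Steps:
M(D) = 37 + D (M(D) = D + 37 = 37 + D)
(-725 + (126 + 158)*(-203 - 330))*(M(-4) - 1099) = (-725 + (126 + 158)*(-203 - 330))*((37 - 4) - 1099) = (-725 + 284*(-533))*(33 - 1099) = (-725 - 151372)*(-1066) = -152097*(-1066) = 162135402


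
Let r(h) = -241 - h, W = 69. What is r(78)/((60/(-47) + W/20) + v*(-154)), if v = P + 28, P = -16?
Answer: 299860/1735077 ≈ 0.17282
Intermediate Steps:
v = 12 (v = -16 + 28 = 12)
r(78)/((60/(-47) + W/20) + v*(-154)) = (-241 - 1*78)/((60/(-47) + 69/20) + 12*(-154)) = (-241 - 78)/((60*(-1/47) + 69*(1/20)) - 1848) = -319/((-60/47 + 69/20) - 1848) = -319/(2043/940 - 1848) = -319/(-1735077/940) = -319*(-940/1735077) = 299860/1735077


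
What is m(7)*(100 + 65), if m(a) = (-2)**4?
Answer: 2640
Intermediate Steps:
m(a) = 16
m(7)*(100 + 65) = 16*(100 + 65) = 16*165 = 2640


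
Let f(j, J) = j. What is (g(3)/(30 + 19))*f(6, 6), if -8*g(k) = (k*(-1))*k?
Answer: 27/196 ≈ 0.13776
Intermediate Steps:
g(k) = k**2/8 (g(k) = -k*(-1)*k/8 = -(-k)*k/8 = -(-1)*k**2/8 = k**2/8)
(g(3)/(30 + 19))*f(6, 6) = (((1/8)*3**2)/(30 + 19))*6 = (((1/8)*9)/49)*6 = ((9/8)*(1/49))*6 = (9/392)*6 = 27/196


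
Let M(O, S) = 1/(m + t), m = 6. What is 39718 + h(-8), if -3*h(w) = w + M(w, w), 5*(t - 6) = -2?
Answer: 2303797/58 ≈ 39721.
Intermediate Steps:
t = 28/5 (t = 6 + (⅕)*(-2) = 6 - ⅖ = 28/5 ≈ 5.6000)
M(O, S) = 5/58 (M(O, S) = 1/(6 + 28/5) = 1/(58/5) = 5/58)
h(w) = -5/174 - w/3 (h(w) = -(w + 5/58)/3 = -(5/58 + w)/3 = -5/174 - w/3)
39718 + h(-8) = 39718 + (-5/174 - ⅓*(-8)) = 39718 + (-5/174 + 8/3) = 39718 + 153/58 = 2303797/58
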